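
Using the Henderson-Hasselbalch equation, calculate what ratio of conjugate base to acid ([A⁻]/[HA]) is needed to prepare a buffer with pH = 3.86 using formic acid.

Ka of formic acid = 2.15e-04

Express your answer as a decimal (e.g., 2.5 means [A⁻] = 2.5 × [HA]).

pKa = -log(2.15e-04) = 3.6676. pH = pKa + log([A⁻]/[HA]), so log([A⁻]/[HA]) = pH − pKa = 3.86 − 3.6676 = 0.1924. [A⁻]/[HA] = 10^(0.1924) = 1.56

[A⁻]/[HA] = 1.56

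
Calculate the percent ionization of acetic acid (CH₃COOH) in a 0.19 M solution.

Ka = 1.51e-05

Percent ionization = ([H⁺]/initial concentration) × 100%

Using Ka equilibrium: x² + Ka×x - Ka×C = 0. Solving: [H⁺] = 1.6863e-03. Percent = (1.6863e-03/0.19) × 100

Percent ionization = 0.888%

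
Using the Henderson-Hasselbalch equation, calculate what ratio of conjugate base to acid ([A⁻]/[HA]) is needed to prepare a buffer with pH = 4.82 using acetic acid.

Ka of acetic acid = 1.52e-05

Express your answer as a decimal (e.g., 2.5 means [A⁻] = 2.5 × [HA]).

pKa = -log(1.52e-05) = 4.8182. pH = pKa + log([A⁻]/[HA]), so log([A⁻]/[HA]) = pH − pKa = 4.82 − 4.8182 = 0.0018. [A⁻]/[HA] = 10^(0.0018) = 1.00

[A⁻]/[HA] = 1.00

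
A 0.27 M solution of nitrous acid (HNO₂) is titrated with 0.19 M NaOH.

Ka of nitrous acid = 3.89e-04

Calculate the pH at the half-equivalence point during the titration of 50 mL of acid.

At half-equivalence [HA] = [A⁻], so Henderson-Hasselbalch gives pH = pKa = -log(3.89e-04) = 3.41.

pH = pKa = 3.41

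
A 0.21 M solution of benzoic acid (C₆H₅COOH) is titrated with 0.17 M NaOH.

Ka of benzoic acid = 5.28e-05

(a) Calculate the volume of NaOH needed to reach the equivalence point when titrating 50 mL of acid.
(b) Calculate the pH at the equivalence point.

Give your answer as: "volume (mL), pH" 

moles acid = 0.21 × 50/1000 = 0.0105 mol; V_base = moles/0.17 × 1000 = 61.8 mL. At equivalence only the conjugate base is present: [A⁻] = 0.0105/0.112 = 9.3947e-02 M. Kb = Kw/Ka = 1.89e-10; [OH⁻] = √(Kb × [A⁻]) = 4.2182e-06; pOH = 5.37; pH = 14 - pOH = 8.63.

V = 61.8 mL, pH = 8.63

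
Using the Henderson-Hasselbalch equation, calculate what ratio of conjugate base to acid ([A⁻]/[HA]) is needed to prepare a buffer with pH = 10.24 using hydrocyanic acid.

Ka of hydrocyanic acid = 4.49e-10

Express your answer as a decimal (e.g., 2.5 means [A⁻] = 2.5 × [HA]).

pKa = -log(4.49e-10) = 9.3478. pH = pKa + log([A⁻]/[HA]), so log([A⁻]/[HA]) = pH − pKa = 10.24 − 9.3478 = 0.8922. [A⁻]/[HA] = 10^(0.8922) = 7.80

[A⁻]/[HA] = 7.80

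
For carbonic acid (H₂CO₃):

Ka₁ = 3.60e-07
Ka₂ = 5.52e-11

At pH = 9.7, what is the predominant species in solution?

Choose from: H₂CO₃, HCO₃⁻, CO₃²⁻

pKa₁ = 6.44, pKa₂ = 10.26. For a polyprotic acid the predominant species crosses at each pKa: below pKa_n the protonated form dominates, above it the deprotonated form does. At pH = 9.7, the predominant species is HCO₃⁻.

HCO₃⁻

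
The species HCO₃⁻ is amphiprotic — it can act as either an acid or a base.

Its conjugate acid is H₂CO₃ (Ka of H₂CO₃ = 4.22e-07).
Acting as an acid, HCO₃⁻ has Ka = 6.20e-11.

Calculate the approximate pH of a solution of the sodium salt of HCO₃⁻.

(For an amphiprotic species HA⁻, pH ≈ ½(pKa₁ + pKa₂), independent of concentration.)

pKa₁ = -log(4.22e-07) = 6.37; pKa₂ = -log(6.20e-11) = 10.21. For an amphiprotic species, pH ≈ ½(pKa₁ + pKa₂) = ½(6.37 + 10.21) = 8.29.

pH = 8.29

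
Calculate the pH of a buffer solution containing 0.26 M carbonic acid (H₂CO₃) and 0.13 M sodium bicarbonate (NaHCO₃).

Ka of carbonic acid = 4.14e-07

pKa = -log(4.14e-07) = 6.38. pH = pKa + log([A⁻]/[HA]) = 6.38 + log(0.13/0.26)

pH = 6.08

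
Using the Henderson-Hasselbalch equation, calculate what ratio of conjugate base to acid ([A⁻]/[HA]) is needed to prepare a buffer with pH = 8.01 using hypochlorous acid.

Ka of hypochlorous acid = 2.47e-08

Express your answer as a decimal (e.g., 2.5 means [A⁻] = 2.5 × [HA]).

pKa = -log(2.47e-08) = 7.6073. pH = pKa + log([A⁻]/[HA]), so log([A⁻]/[HA]) = pH − pKa = 8.01 − 7.6073 = 0.4027. [A⁻]/[HA] = 10^(0.4027) = 2.53

[A⁻]/[HA] = 2.53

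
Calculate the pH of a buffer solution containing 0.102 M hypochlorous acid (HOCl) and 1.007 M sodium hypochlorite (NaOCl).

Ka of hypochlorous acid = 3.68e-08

pKa = -log(3.68e-08) = 7.43. pH = pKa + log([A⁻]/[HA]) = 7.43 + log(1.007/0.102)

pH = 8.43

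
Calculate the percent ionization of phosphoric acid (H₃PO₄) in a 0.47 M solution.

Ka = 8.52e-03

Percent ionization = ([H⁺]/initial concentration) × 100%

Using Ka equilibrium: x² + Ka×x - Ka×C = 0. Solving: [H⁺] = 5.9164e-02. Percent = (5.9164e-02/0.47) × 100

Percent ionization = 12.6%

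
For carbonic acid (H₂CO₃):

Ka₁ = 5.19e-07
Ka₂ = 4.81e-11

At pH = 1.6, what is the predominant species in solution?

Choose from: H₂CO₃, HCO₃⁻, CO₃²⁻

pKa₁ = 6.28, pKa₂ = 10.32. For a polyprotic acid the predominant species crosses at each pKa: below pKa_n the protonated form dominates, above it the deprotonated form does. At pH = 1.6, the predominant species is H₂CO₃.

H₂CO₃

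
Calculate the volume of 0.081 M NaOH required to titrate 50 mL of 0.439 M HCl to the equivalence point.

At equivalence: moles acid = moles base. moles HCl = 0.439 × 50/1000 = 0.02195 mol. V_base = moles / 0.081 × 1000 = 271.0 mL.

V_{base} = 271.0 mL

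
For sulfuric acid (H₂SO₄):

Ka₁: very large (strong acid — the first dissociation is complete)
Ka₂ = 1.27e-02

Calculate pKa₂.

pKa₂ = -log(Ka₂) = -log(1.27e-02) = 1.90.

pK_{a2} = 1.90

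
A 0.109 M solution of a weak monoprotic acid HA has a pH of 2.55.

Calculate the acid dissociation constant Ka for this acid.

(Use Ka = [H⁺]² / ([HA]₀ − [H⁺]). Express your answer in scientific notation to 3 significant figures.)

[H⁺] = 10^(−pH) = 10^(−2.55) = 2.818e-03 M. For HA ⇌ H⁺ + A⁻, Ka = [H⁺][A⁻]/[HA] = [H⁺]² / ([HA]₀ − [H⁺]) = (2.818e-03)² / (0.109 − 2.818e-03) = 7.48e-05.

K_a = 7.48e-05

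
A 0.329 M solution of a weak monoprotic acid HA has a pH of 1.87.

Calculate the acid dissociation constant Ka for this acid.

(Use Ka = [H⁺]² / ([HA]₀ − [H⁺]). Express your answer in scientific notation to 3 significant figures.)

[H⁺] = 10^(−pH) = 10^(−1.87) = 1.349e-02 M. For HA ⇌ H⁺ + A⁻, Ka = [H⁺][A⁻]/[HA] = [H⁺]² / ([HA]₀ − [H⁺]) = (1.349e-02)² / (0.329 − 1.349e-02) = 5.77e-04.

K_a = 5.77e-04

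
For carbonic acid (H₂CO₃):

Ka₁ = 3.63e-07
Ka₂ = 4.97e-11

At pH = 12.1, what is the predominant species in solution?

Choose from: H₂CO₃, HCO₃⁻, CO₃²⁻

pKa₁ = 6.44, pKa₂ = 10.30. For a polyprotic acid the predominant species crosses at each pKa: below pKa_n the protonated form dominates, above it the deprotonated form does. At pH = 12.1, the predominant species is CO₃²⁻.

CO₃²⁻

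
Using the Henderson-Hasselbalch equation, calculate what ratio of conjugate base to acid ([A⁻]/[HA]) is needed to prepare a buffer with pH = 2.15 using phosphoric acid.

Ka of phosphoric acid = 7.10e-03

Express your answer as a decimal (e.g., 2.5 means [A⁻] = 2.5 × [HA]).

pKa = -log(7.10e-03) = 2.1487. pH = pKa + log([A⁻]/[HA]), so log([A⁻]/[HA]) = pH − pKa = 2.15 − 2.1487 = 0.0013. [A⁻]/[HA] = 10^(0.0013) = 1.00

[A⁻]/[HA] = 1.00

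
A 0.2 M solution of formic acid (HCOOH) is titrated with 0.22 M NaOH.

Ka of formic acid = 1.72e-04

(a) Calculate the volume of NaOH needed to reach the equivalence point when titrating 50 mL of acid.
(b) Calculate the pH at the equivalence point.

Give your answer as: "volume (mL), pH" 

moles acid = 0.2 × 50/1000 = 0.01 mol; V_base = moles/0.22 × 1000 = 45.5 mL. At equivalence only the conjugate base is present: [A⁻] = 0.01/0.095 = 1.0476e-01 M. Kb = Kw/Ka = 5.81e-11; [OH⁻] = √(Kb × [A⁻]) = 2.4680e-06; pOH = 5.61; pH = 14 - pOH = 8.39.

V = 45.5 mL, pH = 8.39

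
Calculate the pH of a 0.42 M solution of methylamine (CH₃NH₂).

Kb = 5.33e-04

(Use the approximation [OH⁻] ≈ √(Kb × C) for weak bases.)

[OH⁻] = √(Kb × C) = √(5.33e-04 × 0.42) = 1.4962e-02. pOH = 1.83, pH = 14 - pOH

pH = 12.17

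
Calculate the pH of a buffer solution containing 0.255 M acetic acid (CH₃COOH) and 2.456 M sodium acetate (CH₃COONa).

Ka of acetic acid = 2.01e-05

pKa = -log(2.01e-05) = 4.70. pH = pKa + log([A⁻]/[HA]) = 4.70 + log(2.456/0.255)

pH = 5.68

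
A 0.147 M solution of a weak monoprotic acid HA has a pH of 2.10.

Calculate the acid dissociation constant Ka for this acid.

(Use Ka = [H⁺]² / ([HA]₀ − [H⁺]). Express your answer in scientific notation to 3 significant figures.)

[H⁺] = 10^(−pH) = 10^(−2.10) = 7.943e-03 M. For HA ⇌ H⁺ + A⁻, Ka = [H⁺][A⁻]/[HA] = [H⁺]² / ([HA]₀ − [H⁺]) = (7.943e-03)² / (0.147 − 7.943e-03) = 4.54e-04.

K_a = 4.54e-04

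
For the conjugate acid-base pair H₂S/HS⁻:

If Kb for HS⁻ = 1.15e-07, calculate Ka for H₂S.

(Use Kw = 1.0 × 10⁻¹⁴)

For a conjugate pair Ka × Kb = Kw, so Ka = Kw/Kb = 1.0 × 10⁻¹⁴ / 1.15e-07 = 8.70e-08.

K_a = 8.70e-08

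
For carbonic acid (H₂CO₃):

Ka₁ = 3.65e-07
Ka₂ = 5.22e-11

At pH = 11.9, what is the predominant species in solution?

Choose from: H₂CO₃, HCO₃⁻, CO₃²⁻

pKa₁ = 6.44, pKa₂ = 10.28. For a polyprotic acid the predominant species crosses at each pKa: below pKa_n the protonated form dominates, above it the deprotonated form does. At pH = 11.9, the predominant species is CO₃²⁻.

CO₃²⁻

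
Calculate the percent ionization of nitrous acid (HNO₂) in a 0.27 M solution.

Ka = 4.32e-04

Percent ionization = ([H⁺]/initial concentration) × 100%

Using Ka equilibrium: x² + Ka×x - Ka×C = 0. Solving: [H⁺] = 1.0586e-02. Percent = (1.0586e-02/0.27) × 100

Percent ionization = 3.92%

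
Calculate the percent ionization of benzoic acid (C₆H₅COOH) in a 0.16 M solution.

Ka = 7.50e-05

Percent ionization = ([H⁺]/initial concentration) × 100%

Using Ka equilibrium: x² + Ka×x - Ka×C = 0. Solving: [H⁺] = 3.4268e-03. Percent = (3.4268e-03/0.16) × 100

Percent ionization = 2.14%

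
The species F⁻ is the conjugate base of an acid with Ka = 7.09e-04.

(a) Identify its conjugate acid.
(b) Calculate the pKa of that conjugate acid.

(a) The conjugate acid is formed by adding one H⁺ to F⁻, giving HF. (b) pKa = -log(Ka) = -log(7.09e-04) = 3.15.

Conjugate acid: HF; pK_a = 3.15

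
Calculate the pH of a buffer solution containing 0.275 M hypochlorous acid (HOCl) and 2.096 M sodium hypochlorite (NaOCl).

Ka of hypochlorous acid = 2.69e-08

pKa = -log(2.69e-08) = 7.57. pH = pKa + log([A⁻]/[HA]) = 7.57 + log(2.096/0.275)

pH = 8.45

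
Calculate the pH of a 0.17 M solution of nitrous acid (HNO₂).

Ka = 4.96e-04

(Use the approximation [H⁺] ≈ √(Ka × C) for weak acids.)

[H⁺] = √(Ka × C) = √(4.96e-04 × 0.17) = 9.1826e-03. pH = -log(9.1826e-03)

pH = 2.04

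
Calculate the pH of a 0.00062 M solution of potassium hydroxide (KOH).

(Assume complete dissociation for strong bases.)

[OH⁻] = 0.00062 M for strong base. pOH = -log[OH⁻] = 3.21, pH = 14 - pOH

pH = 10.79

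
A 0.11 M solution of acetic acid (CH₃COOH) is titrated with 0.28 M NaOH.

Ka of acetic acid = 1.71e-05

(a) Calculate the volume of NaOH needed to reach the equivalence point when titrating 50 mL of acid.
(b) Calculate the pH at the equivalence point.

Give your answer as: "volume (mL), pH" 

moles acid = 0.11 × 50/1000 = 0.0055 mol; V_base = moles/0.28 × 1000 = 19.6 mL. At equivalence only the conjugate base is present: [A⁻] = 0.0055/0.070 = 7.8974e-02 M. Kb = Kw/Ka = 5.85e-10; [OH⁻] = √(Kb × [A⁻]) = 6.7959e-06; pOH = 5.17; pH = 14 - pOH = 8.83.

V = 19.6 mL, pH = 8.83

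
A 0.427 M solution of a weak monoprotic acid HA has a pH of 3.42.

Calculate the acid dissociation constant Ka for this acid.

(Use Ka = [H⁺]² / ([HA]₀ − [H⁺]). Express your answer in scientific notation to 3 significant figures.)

[H⁺] = 10^(−pH) = 10^(−3.42) = 3.802e-04 M. For HA ⇌ H⁺ + A⁻, Ka = [H⁺][A⁻]/[HA] = [H⁺]² / ([HA]₀ − [H⁺]) = (3.802e-04)² / (0.427 − 3.802e-04) = 3.39e-07.

K_a = 3.39e-07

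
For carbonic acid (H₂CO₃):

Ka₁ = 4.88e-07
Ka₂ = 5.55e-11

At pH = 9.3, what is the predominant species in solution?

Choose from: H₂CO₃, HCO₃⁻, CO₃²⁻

pKa₁ = 6.31, pKa₂ = 10.26. For a polyprotic acid the predominant species crosses at each pKa: below pKa_n the protonated form dominates, above it the deprotonated form does. At pH = 9.3, the predominant species is HCO₃⁻.

HCO₃⁻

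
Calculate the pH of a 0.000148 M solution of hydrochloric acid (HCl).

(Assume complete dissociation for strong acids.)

[H⁺] = 0.000148 M for strong acid. pH = -log[H⁺] = -log(0.000148)

pH = 3.83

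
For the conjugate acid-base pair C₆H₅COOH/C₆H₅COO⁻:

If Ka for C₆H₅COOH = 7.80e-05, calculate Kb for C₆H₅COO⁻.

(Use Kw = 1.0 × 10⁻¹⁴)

For a conjugate pair Ka × Kb = Kw, so Kb = Kw/Ka = 1.0 × 10⁻¹⁴ / 7.80e-05 = 1.28e-10.

K_b = 1.28e-10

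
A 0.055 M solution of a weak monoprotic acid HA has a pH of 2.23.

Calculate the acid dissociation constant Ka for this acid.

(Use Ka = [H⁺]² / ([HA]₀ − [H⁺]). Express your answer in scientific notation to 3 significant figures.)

[H⁺] = 10^(−pH) = 10^(−2.23) = 5.888e-03 M. For HA ⇌ H⁺ + A⁻, Ka = [H⁺][A⁻]/[HA] = [H⁺]² / ([HA]₀ − [H⁺]) = (5.888e-03)² / (0.055 − 5.888e-03) = 7.06e-04.

K_a = 7.06e-04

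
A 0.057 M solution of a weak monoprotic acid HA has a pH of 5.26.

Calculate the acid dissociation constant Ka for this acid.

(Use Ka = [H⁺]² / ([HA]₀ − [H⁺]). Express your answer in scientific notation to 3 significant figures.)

[H⁺] = 10^(−pH) = 10^(−5.26) = 5.495e-06 M. For HA ⇌ H⁺ + A⁻, Ka = [H⁺][A⁻]/[HA] = [H⁺]² / ([HA]₀ − [H⁺]) = (5.495e-06)² / (0.057 − 5.495e-06) = 5.30e-10.

K_a = 5.30e-10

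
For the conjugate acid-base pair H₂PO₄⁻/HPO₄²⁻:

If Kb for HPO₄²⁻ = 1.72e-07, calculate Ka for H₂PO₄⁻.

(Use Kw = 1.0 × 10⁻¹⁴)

For a conjugate pair Ka × Kb = Kw, so Ka = Kw/Kb = 1.0 × 10⁻¹⁴ / 1.72e-07 = 5.81e-08.

K_a = 5.81e-08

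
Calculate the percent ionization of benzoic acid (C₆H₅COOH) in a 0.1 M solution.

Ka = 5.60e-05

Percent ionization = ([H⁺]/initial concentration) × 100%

Using Ka equilibrium: x² + Ka×x - Ka×C = 0. Solving: [H⁺] = 2.3386e-03. Percent = (2.3386e-03/0.1) × 100

Percent ionization = 2.34%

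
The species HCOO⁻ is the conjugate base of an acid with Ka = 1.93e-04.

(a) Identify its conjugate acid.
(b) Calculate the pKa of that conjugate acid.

(a) The conjugate acid is formed by adding one H⁺ to HCOO⁻, giving HCOOH. (b) pKa = -log(Ka) = -log(1.93e-04) = 3.71.

Conjugate acid: HCOOH; pK_a = 3.71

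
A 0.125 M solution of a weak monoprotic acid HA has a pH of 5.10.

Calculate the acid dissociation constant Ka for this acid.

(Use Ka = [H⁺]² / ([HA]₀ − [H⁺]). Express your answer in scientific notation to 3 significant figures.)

[H⁺] = 10^(−pH) = 10^(−5.10) = 7.943e-06 M. For HA ⇌ H⁺ + A⁻, Ka = [H⁺][A⁻]/[HA] = [H⁺]² / ([HA]₀ − [H⁺]) = (7.943e-06)² / (0.125 − 7.943e-06) = 5.05e-10.

K_a = 5.05e-10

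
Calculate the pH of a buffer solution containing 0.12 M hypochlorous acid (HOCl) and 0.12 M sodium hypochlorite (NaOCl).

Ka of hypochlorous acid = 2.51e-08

pKa = -log(2.51e-08) = 7.60. pH = pKa + log([A⁻]/[HA]) = 7.60 + log(0.12/0.12)

pH = 7.60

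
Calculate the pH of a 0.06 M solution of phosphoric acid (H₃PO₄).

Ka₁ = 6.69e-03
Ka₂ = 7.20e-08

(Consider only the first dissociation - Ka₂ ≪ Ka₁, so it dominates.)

First dissociation dominates. From Ka₁ = [H⁺][HA⁻]/[H₂A], x² + Ka₁·x − Ka₁·C = 0 with C = 0.06 M and Ka₁ = 6.69e-03. Solving: [H⁺] = (−Ka₁ + √(Ka₁² + 4·Ka₁·C)) / 2 = 1.6967e-02 M. pH = -log(1.6967e-02) = 1.77.

pH = 1.77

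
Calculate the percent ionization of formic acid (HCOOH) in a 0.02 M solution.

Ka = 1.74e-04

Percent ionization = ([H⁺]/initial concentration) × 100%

Using Ka equilibrium: x² + Ka×x - Ka×C = 0. Solving: [H⁺] = 1.7805e-03. Percent = (1.7805e-03/0.02) × 100

Percent ionization = 8.9%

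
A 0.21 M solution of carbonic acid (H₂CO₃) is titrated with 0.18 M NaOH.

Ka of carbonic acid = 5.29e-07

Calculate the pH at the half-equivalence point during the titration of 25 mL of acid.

At half-equivalence [HA] = [A⁻], so Henderson-Hasselbalch gives pH = pKa = -log(5.29e-07) = 6.28.

pH = pKa = 6.28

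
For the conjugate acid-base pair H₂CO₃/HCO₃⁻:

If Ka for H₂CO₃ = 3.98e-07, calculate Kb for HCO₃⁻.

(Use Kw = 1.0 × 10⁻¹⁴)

For a conjugate pair Ka × Kb = Kw, so Kb = Kw/Ka = 1.0 × 10⁻¹⁴ / 3.98e-07 = 2.51e-08.

K_b = 2.51e-08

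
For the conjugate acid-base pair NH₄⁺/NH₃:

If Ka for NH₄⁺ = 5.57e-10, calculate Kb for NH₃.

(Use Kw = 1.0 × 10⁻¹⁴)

For a conjugate pair Ka × Kb = Kw, so Kb = Kw/Ka = 1.0 × 10⁻¹⁴ / 5.57e-10 = 1.80e-05.

K_b = 1.80e-05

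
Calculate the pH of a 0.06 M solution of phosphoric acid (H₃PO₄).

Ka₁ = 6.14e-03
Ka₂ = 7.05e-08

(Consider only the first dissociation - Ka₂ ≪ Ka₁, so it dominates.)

First dissociation dominates. From Ka₁ = [H⁺][HA⁻]/[H₂A], x² + Ka₁·x − Ka₁·C = 0 with C = 0.06 M and Ka₁ = 6.14e-03. Solving: [H⁺] = (−Ka₁ + √(Ka₁² + 4·Ka₁·C)) / 2 = 1.6368e-02 M. pH = -log(1.6368e-02) = 1.79.

pH = 1.79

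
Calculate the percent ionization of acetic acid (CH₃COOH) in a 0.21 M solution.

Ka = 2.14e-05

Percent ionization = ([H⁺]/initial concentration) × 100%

Using Ka equilibrium: x² + Ka×x - Ka×C = 0. Solving: [H⁺] = 2.1092e-03. Percent = (2.1092e-03/0.21) × 100

Percent ionization = 1%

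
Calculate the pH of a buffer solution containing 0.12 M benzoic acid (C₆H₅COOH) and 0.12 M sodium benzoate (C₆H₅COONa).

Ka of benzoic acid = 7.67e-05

pKa = -log(7.67e-05) = 4.12. pH = pKa + log([A⁻]/[HA]) = 4.12 + log(0.12/0.12)

pH = 4.12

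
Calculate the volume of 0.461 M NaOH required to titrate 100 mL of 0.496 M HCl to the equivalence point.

At equivalence: moles acid = moles base. moles HCl = 0.496 × 100/1000 = 0.0496 mol. V_base = moles / 0.461 × 1000 = 107.6 mL.

V_{base} = 107.6 mL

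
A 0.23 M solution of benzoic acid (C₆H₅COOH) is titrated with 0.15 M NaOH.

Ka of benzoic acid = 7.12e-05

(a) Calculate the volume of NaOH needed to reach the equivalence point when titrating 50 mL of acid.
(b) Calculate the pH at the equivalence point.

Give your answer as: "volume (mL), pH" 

moles acid = 0.23 × 50/1000 = 0.0115 mol; V_base = moles/0.15 × 1000 = 76.7 mL. At equivalence only the conjugate base is present: [A⁻] = 0.0115/0.127 = 9.0789e-02 M. Kb = Kw/Ka = 1.40e-10; [OH⁻] = √(Kb × [A⁻]) = 3.5709e-06; pOH = 5.45; pH = 14 - pOH = 8.55.

V = 76.7 mL, pH = 8.55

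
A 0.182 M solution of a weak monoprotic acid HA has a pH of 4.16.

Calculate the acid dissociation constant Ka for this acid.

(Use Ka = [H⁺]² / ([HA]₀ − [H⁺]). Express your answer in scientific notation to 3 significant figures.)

[H⁺] = 10^(−pH) = 10^(−4.16) = 6.918e-05 M. For HA ⇌ H⁺ + A⁻, Ka = [H⁺][A⁻]/[HA] = [H⁺]² / ([HA]₀ − [H⁺]) = (6.918e-05)² / (0.182 − 6.918e-05) = 2.63e-08.

K_a = 2.63e-08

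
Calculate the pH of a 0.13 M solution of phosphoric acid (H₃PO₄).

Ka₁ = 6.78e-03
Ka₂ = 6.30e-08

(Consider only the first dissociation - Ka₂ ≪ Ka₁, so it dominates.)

First dissociation dominates. From Ka₁ = [H⁺][HA⁻]/[H₂A], x² + Ka₁·x − Ka₁·C = 0 with C = 0.13 M and Ka₁ = 6.78e-03. Solving: [H⁺] = (−Ka₁ + √(Ka₁² + 4·Ka₁·C)) / 2 = 2.6491e-02 M. pH = -log(2.6491e-02) = 1.58.

pH = 1.58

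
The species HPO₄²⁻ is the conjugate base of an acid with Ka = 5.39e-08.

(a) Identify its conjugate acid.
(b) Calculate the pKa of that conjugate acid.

(a) The conjugate acid is formed by adding one H⁺ to HPO₄²⁻, giving H₂PO₄⁻. (b) pKa = -log(Ka) = -log(5.39e-08) = 7.27.

Conjugate acid: H₂PO₄⁻; pK_a = 7.27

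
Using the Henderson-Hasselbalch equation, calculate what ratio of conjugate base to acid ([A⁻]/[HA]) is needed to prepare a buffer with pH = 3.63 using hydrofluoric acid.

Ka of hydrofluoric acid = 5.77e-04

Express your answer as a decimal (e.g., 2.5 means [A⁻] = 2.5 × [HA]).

pKa = -log(5.77e-04) = 3.2388. pH = pKa + log([A⁻]/[HA]), so log([A⁻]/[HA]) = pH − pKa = 3.63 − 3.2388 = 0.3912. [A⁻]/[HA] = 10^(0.3912) = 2.46

[A⁻]/[HA] = 2.46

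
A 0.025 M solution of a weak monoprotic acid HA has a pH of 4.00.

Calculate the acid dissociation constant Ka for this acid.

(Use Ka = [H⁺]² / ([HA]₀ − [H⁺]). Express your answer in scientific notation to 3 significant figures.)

[H⁺] = 10^(−pH) = 10^(−4.00) = 1.000e-04 M. For HA ⇌ H⁺ + A⁻, Ka = [H⁺][A⁻]/[HA] = [H⁺]² / ([HA]₀ − [H⁺]) = (1.000e-04)² / (0.025 − 1.000e-04) = 4.02e-07.

K_a = 4.02e-07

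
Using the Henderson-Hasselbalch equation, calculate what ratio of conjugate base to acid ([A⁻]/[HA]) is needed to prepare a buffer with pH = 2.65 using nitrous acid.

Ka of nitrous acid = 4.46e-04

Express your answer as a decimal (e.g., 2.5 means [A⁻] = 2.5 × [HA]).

pKa = -log(4.46e-04) = 3.3507. pH = pKa + log([A⁻]/[HA]), so log([A⁻]/[HA]) = pH − pKa = 2.65 − 3.3507 = -0.7007. [A⁻]/[HA] = 10^(-0.7007) = 0.199

[A⁻]/[HA] = 0.199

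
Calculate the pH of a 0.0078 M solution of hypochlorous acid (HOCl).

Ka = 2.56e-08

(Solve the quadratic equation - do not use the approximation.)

x² + Ka×x - Ka×C = 0. Using quadratic formula: [H⁺] = 1.4118e-05

pH = 4.85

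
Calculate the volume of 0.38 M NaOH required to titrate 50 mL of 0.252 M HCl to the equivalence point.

At equivalence: moles acid = moles base. moles HCl = 0.252 × 50/1000 = 0.0126 mol. V_base = moles / 0.38 × 1000 = 33.2 mL.

V_{base} = 33.2 mL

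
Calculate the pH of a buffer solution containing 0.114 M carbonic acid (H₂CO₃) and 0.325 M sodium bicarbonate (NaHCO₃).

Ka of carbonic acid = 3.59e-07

pKa = -log(3.59e-07) = 6.44. pH = pKa + log([A⁻]/[HA]) = 6.44 + log(0.325/0.114)

pH = 6.90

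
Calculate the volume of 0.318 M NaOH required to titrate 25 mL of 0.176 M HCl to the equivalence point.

At equivalence: moles acid = moles base. moles HCl = 0.176 × 25/1000 = 0.0044 mol. V_base = moles / 0.318 × 1000 = 13.8 mL.

V_{base} = 13.8 mL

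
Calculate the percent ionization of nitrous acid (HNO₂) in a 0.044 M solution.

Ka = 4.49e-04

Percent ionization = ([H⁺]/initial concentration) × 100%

Using Ka equilibrium: x² + Ka×x - Ka×C = 0. Solving: [H⁺] = 4.2259e-03. Percent = (4.2259e-03/0.044) × 100

Percent ionization = 9.6%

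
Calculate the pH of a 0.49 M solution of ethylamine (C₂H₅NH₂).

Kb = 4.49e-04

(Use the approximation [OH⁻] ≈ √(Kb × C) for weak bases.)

[OH⁻] = √(Kb × C) = √(4.49e-04 × 0.49) = 1.4833e-02. pOH = 1.83, pH = 14 - pOH

pH = 12.17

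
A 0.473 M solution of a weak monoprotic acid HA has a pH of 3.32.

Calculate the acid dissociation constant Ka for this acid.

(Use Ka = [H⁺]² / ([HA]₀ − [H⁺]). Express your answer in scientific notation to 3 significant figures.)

[H⁺] = 10^(−pH) = 10^(−3.32) = 4.786e-04 M. For HA ⇌ H⁺ + A⁻, Ka = [H⁺][A⁻]/[HA] = [H⁺]² / ([HA]₀ − [H⁺]) = (4.786e-04)² / (0.473 − 4.786e-04) = 4.85e-07.

K_a = 4.85e-07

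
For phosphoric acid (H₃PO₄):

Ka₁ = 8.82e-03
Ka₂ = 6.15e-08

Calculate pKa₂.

pKa₂ = -log(Ka₂) = -log(6.15e-08) = 7.21.

pK_{a2} = 7.21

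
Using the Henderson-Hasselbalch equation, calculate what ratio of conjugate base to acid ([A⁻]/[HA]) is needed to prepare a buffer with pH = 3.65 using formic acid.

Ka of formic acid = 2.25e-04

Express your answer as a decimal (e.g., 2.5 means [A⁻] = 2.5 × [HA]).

pKa = -log(2.25e-04) = 3.6478. pH = pKa + log([A⁻]/[HA]), so log([A⁻]/[HA]) = pH − pKa = 3.65 − 3.6478 = 0.0022. [A⁻]/[HA] = 10^(0.0022) = 1.01

[A⁻]/[HA] = 1.01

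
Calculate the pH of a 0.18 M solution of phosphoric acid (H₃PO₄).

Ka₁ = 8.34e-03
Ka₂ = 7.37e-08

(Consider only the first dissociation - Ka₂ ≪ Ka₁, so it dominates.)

First dissociation dominates. From Ka₁ = [H⁺][HA⁻]/[H₂A], x² + Ka₁·x − Ka₁·C = 0 with C = 0.18 M and Ka₁ = 8.34e-03. Solving: [H⁺] = (−Ka₁ + √(Ka₁² + 4·Ka₁·C)) / 2 = 3.4799e-02 M. pH = -log(3.4799e-02) = 1.46.

pH = 1.46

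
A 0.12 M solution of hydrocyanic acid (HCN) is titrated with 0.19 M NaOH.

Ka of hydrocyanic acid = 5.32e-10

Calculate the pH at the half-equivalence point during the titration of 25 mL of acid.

At half-equivalence [HA] = [A⁻], so Henderson-Hasselbalch gives pH = pKa = -log(5.32e-10) = 9.27.

pH = pKa = 9.27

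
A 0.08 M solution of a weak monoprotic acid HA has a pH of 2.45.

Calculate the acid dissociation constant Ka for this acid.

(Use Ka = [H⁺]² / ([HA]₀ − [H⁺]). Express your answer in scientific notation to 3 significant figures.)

[H⁺] = 10^(−pH) = 10^(−2.45) = 3.548e-03 M. For HA ⇌ H⁺ + A⁻, Ka = [H⁺][A⁻]/[HA] = [H⁺]² / ([HA]₀ − [H⁺]) = (3.548e-03)² / (0.08 − 3.548e-03) = 1.65e-04.

K_a = 1.65e-04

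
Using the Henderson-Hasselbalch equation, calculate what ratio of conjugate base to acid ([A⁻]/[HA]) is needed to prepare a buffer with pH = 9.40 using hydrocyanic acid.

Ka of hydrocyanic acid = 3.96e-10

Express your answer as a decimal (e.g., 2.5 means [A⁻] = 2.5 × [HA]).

pKa = -log(3.96e-10) = 9.4023. pH = pKa + log([A⁻]/[HA]), so log([A⁻]/[HA]) = pH − pKa = 9.40 − 9.4023 = -0.0023. [A⁻]/[HA] = 10^(-0.0023) = 0.995

[A⁻]/[HA] = 0.995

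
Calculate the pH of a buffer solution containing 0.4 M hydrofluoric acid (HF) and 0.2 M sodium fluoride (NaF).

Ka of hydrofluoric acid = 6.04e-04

pKa = -log(6.04e-04) = 3.22. pH = pKa + log([A⁻]/[HA]) = 3.22 + log(0.2/0.4)

pH = 2.92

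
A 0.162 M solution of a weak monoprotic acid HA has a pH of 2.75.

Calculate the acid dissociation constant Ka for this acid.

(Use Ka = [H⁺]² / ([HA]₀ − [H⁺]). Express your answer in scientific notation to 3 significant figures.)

[H⁺] = 10^(−pH) = 10^(−2.75) = 1.778e-03 M. For HA ⇌ H⁺ + A⁻, Ka = [H⁺][A⁻]/[HA] = [H⁺]² / ([HA]₀ − [H⁺]) = (1.778e-03)² / (0.162 − 1.778e-03) = 1.97e-05.

K_a = 1.97e-05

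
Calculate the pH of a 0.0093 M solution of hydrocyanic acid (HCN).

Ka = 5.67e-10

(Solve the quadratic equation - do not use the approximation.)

x² + Ka×x - Ka×C = 0. Using quadratic formula: [H⁺] = 2.2960e-06

pH = 5.64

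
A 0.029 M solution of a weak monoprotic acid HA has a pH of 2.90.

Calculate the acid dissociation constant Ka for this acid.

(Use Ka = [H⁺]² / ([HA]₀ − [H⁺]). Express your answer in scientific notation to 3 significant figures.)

[H⁺] = 10^(−pH) = 10^(−2.90) = 1.259e-03 M. For HA ⇌ H⁺ + A⁻, Ka = [H⁺][A⁻]/[HA] = [H⁺]² / ([HA]₀ − [H⁺]) = (1.259e-03)² / (0.029 − 1.259e-03) = 5.71e-05.

K_a = 5.71e-05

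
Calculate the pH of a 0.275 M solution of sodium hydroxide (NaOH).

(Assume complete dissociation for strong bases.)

[OH⁻] = 0.275 M for strong base. pOH = -log[OH⁻] = 0.56, pH = 14 - pOH

pH = 13.44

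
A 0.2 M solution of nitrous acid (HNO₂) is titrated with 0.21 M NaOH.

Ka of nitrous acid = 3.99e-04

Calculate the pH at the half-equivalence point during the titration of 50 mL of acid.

At half-equivalence [HA] = [A⁻], so Henderson-Hasselbalch gives pH = pKa = -log(3.99e-04) = 3.40.

pH = pKa = 3.40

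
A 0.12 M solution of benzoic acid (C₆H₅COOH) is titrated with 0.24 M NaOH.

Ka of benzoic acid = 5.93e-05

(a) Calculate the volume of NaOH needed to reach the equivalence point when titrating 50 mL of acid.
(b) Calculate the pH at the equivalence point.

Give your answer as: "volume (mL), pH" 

moles acid = 0.12 × 50/1000 = 0.006 mol; V_base = moles/0.24 × 1000 = 25.0 mL. At equivalence only the conjugate base is present: [A⁻] = 0.006/0.075 = 8.0000e-02 M. Kb = Kw/Ka = 1.69e-10; [OH⁻] = √(Kb × [A⁻]) = 3.6730e-06; pOH = 5.43; pH = 14 - pOH = 8.57.

V = 25.0 mL, pH = 8.57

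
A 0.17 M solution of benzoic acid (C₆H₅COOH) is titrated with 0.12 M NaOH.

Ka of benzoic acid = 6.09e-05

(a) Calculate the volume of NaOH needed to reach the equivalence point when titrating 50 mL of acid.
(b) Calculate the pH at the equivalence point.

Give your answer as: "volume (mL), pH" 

moles acid = 0.17 × 50/1000 = 0.0085 mol; V_base = moles/0.12 × 1000 = 70.8 mL. At equivalence only the conjugate base is present: [A⁻] = 0.0085/0.121 = 7.0345e-02 M. Kb = Kw/Ka = 1.64e-10; [OH⁻] = √(Kb × [A⁻]) = 3.3987e-06; pOH = 5.47; pH = 14 - pOH = 8.53.

V = 70.8 mL, pH = 8.53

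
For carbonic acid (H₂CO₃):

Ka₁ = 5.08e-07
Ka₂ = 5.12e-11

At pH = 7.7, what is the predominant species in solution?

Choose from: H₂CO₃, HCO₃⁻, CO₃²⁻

pKa₁ = 6.29, pKa₂ = 10.29. For a polyprotic acid the predominant species crosses at each pKa: below pKa_n the protonated form dominates, above it the deprotonated form does. At pH = 7.7, the predominant species is HCO₃⁻.

HCO₃⁻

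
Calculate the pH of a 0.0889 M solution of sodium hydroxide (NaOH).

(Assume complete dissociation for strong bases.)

[OH⁻] = 0.0889 M for strong base. pOH = -log[OH⁻] = 1.05, pH = 14 - pOH

pH = 12.95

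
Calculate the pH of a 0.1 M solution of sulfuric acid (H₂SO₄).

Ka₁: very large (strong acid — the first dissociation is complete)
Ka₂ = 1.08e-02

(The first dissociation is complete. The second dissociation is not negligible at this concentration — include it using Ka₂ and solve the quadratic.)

First dissociation is complete: [H⁺]₀ = [HSO₄⁻]₀ = C = 0.1 M. Second dissociation HSO₄⁻ ⇌ H⁺ + SO₄²⁻: let x = [SO₄²⁻]. Ka₂ = (C + x)·x / (C − x) = 1.08e-02 → x² + (C + Ka₂)·x − Ka₂·C = 0 → x² + 0.11080·x − 1.080e-03 = 0. x = (−0.11080 + √(0.11080² + 4 × 1.080e-03)) / 2 = 9.0140e-03 M. [H⁺] = C + x = 0.1 + 9.0140e-03 = 1.0901e-01 M. pH = -log(1.0901e-01) = 0.96.

pH = 0.96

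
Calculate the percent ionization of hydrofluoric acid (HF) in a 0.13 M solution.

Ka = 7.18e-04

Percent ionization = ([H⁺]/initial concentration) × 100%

Using Ka equilibrium: x² + Ka×x - Ka×C = 0. Solving: [H⁺] = 9.3089e-03. Percent = (9.3089e-03/0.13) × 100

Percent ionization = 7.16%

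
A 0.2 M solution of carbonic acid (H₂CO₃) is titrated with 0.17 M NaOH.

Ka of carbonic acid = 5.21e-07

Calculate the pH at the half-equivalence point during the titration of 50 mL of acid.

At half-equivalence [HA] = [A⁻], so Henderson-Hasselbalch gives pH = pKa = -log(5.21e-07) = 6.28.

pH = pKa = 6.28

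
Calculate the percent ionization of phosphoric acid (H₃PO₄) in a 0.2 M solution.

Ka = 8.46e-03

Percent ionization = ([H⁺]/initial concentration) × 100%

Using Ka equilibrium: x² + Ka×x - Ka×C = 0. Solving: [H⁺] = 3.7121e-02. Percent = (3.7121e-02/0.2) × 100

Percent ionization = 18.6%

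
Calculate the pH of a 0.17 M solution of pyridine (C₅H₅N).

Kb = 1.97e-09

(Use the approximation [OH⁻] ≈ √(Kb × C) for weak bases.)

[OH⁻] = √(Kb × C) = √(1.97e-09 × 0.17) = 1.8300e-05. pOH = 4.74, pH = 14 - pOH

pH = 9.26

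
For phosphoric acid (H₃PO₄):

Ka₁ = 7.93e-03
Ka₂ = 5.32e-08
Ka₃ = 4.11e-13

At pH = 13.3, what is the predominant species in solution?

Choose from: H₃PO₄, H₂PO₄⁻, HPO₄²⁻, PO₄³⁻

pKa₁ = 2.10, pKa₂ = 7.27, pKa₃ = 12.39. For a polyprotic acid the predominant species crosses at each pKa: below pKa_n the protonated form dominates, above it the deprotonated form does. At pH = 13.3, the predominant species is PO₄³⁻.

PO₄³⁻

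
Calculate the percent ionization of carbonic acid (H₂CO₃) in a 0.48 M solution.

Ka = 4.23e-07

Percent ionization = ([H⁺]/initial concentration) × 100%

Using Ka equilibrium: x² + Ka×x - Ka×C = 0. Solving: [H⁺] = 4.5039e-04. Percent = (4.5039e-04/0.48) × 100

Percent ionization = 0.0938%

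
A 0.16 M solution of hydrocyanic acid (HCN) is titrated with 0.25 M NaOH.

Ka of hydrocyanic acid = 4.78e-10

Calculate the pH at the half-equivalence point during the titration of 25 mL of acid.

At half-equivalence [HA] = [A⁻], so Henderson-Hasselbalch gives pH = pKa = -log(4.78e-10) = 9.32.

pH = pKa = 9.32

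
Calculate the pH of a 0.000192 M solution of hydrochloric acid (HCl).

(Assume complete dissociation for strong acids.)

[H⁺] = 0.000192 M for strong acid. pH = -log[H⁺] = -log(0.000192)

pH = 3.72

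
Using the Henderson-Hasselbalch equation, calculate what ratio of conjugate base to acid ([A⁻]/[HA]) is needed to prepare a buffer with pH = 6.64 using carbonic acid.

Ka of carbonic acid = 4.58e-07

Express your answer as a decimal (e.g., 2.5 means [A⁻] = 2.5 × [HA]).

pKa = -log(4.58e-07) = 6.3391. pH = pKa + log([A⁻]/[HA]), so log([A⁻]/[HA]) = pH − pKa = 6.64 − 6.3391 = 0.3009. [A⁻]/[HA] = 10^(0.3009) = 2.00

[A⁻]/[HA] = 2.00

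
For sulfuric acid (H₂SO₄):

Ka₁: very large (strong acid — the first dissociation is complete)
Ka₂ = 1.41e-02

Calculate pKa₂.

pKa₂ = -log(Ka₂) = -log(1.41e-02) = 1.85.

pK_{a2} = 1.85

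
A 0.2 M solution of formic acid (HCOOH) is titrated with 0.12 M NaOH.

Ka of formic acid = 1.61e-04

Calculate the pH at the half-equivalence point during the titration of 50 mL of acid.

At half-equivalence [HA] = [A⁻], so Henderson-Hasselbalch gives pH = pKa = -log(1.61e-04) = 3.79.

pH = pKa = 3.79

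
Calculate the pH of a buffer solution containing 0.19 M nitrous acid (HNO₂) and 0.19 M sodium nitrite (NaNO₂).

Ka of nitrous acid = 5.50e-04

pKa = -log(5.50e-04) = 3.26. pH = pKa + log([A⁻]/[HA]) = 3.26 + log(0.19/0.19)

pH = 3.26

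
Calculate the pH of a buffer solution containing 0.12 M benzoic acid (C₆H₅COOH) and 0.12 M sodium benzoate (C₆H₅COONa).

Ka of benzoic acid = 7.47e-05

pKa = -log(7.47e-05) = 4.13. pH = pKa + log([A⁻]/[HA]) = 4.13 + log(0.12/0.12)

pH = 4.13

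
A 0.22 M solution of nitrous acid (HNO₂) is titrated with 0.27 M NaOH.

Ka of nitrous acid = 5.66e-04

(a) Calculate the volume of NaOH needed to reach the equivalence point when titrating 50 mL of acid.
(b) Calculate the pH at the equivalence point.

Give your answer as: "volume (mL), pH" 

moles acid = 0.22 × 50/1000 = 0.011 mol; V_base = moles/0.27 × 1000 = 40.7 mL. At equivalence only the conjugate base is present: [A⁻] = 0.011/0.091 = 1.2122e-01 M. Kb = Kw/Ka = 1.77e-11; [OH⁻] = √(Kb × [A⁻]) = 1.4635e-06; pOH = 5.83; pH = 14 - pOH = 8.17.

V = 40.7 mL, pH = 8.17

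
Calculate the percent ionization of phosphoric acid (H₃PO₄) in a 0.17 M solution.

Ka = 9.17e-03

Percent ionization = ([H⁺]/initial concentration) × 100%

Using Ka equilibrium: x² + Ka×x - Ka×C = 0. Solving: [H⁺] = 3.5163e-02. Percent = (3.5163e-02/0.17) × 100

Percent ionization = 20.7%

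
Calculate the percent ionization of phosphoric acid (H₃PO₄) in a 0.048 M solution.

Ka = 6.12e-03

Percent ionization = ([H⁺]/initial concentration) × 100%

Using Ka equilibrium: x² + Ka×x - Ka×C = 0. Solving: [H⁺] = 1.4350e-02. Percent = (1.4350e-02/0.048) × 100

Percent ionization = 29.9%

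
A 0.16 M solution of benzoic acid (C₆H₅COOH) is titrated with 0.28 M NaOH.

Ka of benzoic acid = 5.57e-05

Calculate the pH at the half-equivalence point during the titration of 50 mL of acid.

At half-equivalence [HA] = [A⁻], so Henderson-Hasselbalch gives pH = pKa = -log(5.57e-05) = 4.25.

pH = pKa = 4.25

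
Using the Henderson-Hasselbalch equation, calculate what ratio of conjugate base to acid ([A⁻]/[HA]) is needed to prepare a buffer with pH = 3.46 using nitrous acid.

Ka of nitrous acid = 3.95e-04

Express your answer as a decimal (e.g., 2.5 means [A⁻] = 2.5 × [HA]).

pKa = -log(3.95e-04) = 3.4034. pH = pKa + log([A⁻]/[HA]), so log([A⁻]/[HA]) = pH − pKa = 3.46 − 3.4034 = 0.0566. [A⁻]/[HA] = 10^(0.0566) = 1.14

[A⁻]/[HA] = 1.14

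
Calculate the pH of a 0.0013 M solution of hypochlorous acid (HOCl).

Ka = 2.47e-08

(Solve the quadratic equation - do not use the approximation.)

x² + Ka×x - Ka×C = 0. Using quadratic formula: [H⁺] = 5.6542e-06

pH = 5.25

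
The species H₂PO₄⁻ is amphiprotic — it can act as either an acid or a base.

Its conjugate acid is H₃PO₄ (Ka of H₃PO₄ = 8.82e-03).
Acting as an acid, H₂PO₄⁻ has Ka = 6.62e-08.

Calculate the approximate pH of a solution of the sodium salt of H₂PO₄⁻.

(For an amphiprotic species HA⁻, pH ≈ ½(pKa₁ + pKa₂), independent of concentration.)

pKa₁ = -log(8.82e-03) = 2.05; pKa₂ = -log(6.62e-08) = 7.18. For an amphiprotic species, pH ≈ ½(pKa₁ + pKa₂) = ½(2.05 + 7.18) = 4.62.

pH = 4.62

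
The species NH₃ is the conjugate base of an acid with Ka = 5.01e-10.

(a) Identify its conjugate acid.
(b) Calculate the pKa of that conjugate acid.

(a) The conjugate acid is formed by adding one H⁺ to NH₃, giving NH₄⁺. (b) pKa = -log(Ka) = -log(5.01e-10) = 9.30.

Conjugate acid: NH₄⁺; pK_a = 9.30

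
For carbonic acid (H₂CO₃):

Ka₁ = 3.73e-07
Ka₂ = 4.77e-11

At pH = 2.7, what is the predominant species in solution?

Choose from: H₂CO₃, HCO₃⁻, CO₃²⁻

pKa₁ = 6.43, pKa₂ = 10.32. For a polyprotic acid the predominant species crosses at each pKa: below pKa_n the protonated form dominates, above it the deprotonated form does. At pH = 2.7, the predominant species is H₂CO₃.

H₂CO₃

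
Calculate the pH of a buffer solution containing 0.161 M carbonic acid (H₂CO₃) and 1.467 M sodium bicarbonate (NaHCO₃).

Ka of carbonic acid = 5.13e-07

pKa = -log(5.13e-07) = 6.29. pH = pKa + log([A⁻]/[HA]) = 6.29 + log(1.467/0.161)

pH = 7.25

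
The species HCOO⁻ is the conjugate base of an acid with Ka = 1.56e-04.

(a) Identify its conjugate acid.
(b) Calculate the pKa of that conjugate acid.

(a) The conjugate acid is formed by adding one H⁺ to HCOO⁻, giving HCOOH. (b) pKa = -log(Ka) = -log(1.56e-04) = 3.81.

Conjugate acid: HCOOH; pK_a = 3.81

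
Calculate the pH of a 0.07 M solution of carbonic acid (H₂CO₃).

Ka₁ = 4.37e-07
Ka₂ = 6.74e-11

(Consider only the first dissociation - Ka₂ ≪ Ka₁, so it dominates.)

First dissociation dominates. From Ka₁ = [H⁺][HA⁻]/[H₂A], x² + Ka₁·x − Ka₁·C = 0 with C = 0.07 M and Ka₁ = 4.37e-07. Solving: [H⁺] = (−Ka₁ + √(Ka₁² + 4·Ka₁·C)) / 2 = 1.7468e-04 M. pH = -log(1.7468e-04) = 3.76.

pH = 3.76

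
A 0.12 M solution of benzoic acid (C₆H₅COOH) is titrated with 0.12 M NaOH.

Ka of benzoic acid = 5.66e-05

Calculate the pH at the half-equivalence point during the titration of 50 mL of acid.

At half-equivalence [HA] = [A⁻], so Henderson-Hasselbalch gives pH = pKa = -log(5.66e-05) = 4.25.

pH = pKa = 4.25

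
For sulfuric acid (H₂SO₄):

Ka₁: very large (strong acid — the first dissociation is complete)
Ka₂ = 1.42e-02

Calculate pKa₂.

pKa₂ = -log(Ka₂) = -log(1.42e-02) = 1.85.

pK_{a2} = 1.85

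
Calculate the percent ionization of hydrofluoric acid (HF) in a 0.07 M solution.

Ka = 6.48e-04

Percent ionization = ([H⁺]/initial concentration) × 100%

Using Ka equilibrium: x² + Ka×x - Ka×C = 0. Solving: [H⁺] = 6.4188e-03. Percent = (6.4188e-03/0.07) × 100

Percent ionization = 9.17%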